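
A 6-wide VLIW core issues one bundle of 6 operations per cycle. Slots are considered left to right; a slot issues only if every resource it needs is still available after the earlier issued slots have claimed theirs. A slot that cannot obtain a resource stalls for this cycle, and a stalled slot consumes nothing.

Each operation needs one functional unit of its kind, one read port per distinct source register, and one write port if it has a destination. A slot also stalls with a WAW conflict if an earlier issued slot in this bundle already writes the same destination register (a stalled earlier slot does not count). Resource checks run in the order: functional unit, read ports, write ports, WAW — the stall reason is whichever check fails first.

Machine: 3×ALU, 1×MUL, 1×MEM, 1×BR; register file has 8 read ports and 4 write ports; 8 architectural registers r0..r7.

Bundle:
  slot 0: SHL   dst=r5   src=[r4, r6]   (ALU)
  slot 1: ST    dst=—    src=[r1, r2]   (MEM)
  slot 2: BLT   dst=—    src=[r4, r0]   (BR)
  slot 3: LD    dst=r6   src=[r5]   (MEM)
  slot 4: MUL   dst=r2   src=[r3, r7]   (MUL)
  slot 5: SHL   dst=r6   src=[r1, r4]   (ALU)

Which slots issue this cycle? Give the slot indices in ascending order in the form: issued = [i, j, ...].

issued = [0, 1, 2, 4]

slot 0 (ALU): ISSUE — free A2,Mu1,Ld1,B1 rp6 wp3
slot 1 (MEM): ISSUE — free A2,Mu1,Ld0,B1 rp4 wp3
slot 2 (BR): ISSUE — free A2,Mu1,Ld0,B0 rp2 wp3
slot 3 (MEM): stall FU — free A2,Mu1,Ld0,B0 rp2 wp3
slot 4 (MUL): ISSUE — free A2,Mu0,Ld0,B0 rp0 wp2
slot 5 (ALU): stall RD_PORT — free A2,Mu0,Ld0,B0 rp0 wp2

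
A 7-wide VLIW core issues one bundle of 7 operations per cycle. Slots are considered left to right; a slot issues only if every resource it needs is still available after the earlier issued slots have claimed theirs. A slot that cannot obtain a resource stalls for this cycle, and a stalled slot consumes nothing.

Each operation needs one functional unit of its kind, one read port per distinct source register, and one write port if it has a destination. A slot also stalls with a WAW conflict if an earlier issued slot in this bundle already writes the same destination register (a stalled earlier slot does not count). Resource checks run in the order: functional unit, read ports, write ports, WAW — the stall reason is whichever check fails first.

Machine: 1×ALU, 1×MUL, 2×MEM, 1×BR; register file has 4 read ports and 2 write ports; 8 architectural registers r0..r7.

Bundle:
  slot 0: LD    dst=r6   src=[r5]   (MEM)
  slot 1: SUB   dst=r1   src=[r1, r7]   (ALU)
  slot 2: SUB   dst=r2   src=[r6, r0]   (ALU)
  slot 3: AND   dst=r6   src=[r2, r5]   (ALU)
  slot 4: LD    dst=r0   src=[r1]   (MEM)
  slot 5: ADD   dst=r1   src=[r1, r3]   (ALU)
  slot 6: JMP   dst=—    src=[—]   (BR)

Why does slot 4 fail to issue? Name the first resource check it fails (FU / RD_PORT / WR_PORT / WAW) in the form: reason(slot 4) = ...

reason(slot 4) = WR_PORT

[0] MEM needs rd=1 wr=1: ok; after: ALU=1 MUL=1 MEM=1 BR=1, R=3, W=1
[1] ALU needs rd=2 wr=1: ok; after: ALU=0 MUL=1 MEM=1 BR=1, R=1, W=0
[2] ALU needs rd=2 wr=1: FU; after: ALU=0 MUL=1 MEM=1 BR=1, R=1, W=0
[3] ALU needs rd=2 wr=1: FU; after: ALU=0 MUL=1 MEM=1 BR=1, R=1, W=0
[4] MEM needs rd=1 wr=1: WR_PORT; after: ALU=0 MUL=1 MEM=1 BR=1, R=1, W=0
[5] ALU needs rd=2 wr=1: FU; after: ALU=0 MUL=1 MEM=1 BR=1, R=1, W=0
[6] BR needs rd=0 wr=0: ok; after: ALU=0 MUL=1 MEM=1 BR=0, R=1, W=0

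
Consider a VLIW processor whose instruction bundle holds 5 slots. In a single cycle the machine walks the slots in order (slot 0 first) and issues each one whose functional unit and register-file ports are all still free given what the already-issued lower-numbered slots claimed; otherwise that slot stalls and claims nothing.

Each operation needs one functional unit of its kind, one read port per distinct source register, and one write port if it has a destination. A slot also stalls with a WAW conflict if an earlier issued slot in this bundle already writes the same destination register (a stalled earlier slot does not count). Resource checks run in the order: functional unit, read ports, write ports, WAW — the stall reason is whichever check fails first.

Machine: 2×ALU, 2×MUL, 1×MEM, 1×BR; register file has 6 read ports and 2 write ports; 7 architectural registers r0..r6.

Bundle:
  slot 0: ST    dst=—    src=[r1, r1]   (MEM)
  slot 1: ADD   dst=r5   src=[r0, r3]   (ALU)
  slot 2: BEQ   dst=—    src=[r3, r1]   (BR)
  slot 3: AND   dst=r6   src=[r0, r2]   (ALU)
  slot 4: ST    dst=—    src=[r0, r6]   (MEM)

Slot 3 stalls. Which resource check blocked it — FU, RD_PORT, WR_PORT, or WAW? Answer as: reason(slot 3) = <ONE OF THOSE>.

reason(slot 3) = RD_PORT

slot 0 (MEM): ISSUE — free A2,Mu2,Ld0,B1 rp5 wp2
slot 1 (ALU): ISSUE — free A1,Mu2,Ld0,B1 rp3 wp1
slot 2 (BR): ISSUE — free A1,Mu2,Ld0,B0 rp1 wp1
slot 3 (ALU): stall RD_PORT — free A1,Mu2,Ld0,B0 rp1 wp1
slot 4 (MEM): stall FU — free A1,Mu2,Ld0,B0 rp1 wp1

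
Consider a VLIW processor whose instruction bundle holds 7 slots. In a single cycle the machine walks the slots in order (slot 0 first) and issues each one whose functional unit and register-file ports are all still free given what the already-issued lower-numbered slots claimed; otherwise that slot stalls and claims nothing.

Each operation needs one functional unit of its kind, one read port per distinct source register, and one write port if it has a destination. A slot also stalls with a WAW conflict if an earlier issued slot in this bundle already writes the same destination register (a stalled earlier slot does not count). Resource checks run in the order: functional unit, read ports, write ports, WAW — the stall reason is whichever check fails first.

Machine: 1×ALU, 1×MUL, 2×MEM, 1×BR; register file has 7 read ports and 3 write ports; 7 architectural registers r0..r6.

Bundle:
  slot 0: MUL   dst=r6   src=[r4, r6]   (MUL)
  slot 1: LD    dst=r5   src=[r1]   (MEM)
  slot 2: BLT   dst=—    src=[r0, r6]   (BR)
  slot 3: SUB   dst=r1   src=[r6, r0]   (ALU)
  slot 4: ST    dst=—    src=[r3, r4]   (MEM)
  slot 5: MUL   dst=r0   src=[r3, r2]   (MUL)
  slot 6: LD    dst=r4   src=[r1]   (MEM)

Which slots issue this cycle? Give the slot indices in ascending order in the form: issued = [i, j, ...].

issued = [0, 1, 2, 3]

(0) want 1×MUL +2rd +1wr — yes → AL1|MU0|ME2|BR1|rd5|wr2
(1) want 1×MEM +1rd +1wr — yes → AL1|MU0|ME1|BR1|rd4|wr1
(2) want 1×BR +2rd +0wr — yes → AL1|MU0|ME1|BR0|rd2|wr1
(3) want 1×ALU +2rd +1wr — yes → AL0|MU0|ME1|BR0|rd0|wr0
(4) want 1×MEM +2rd +0wr — RD_PORT → AL0|MU0|ME1|BR0|rd0|wr0
(5) want 1×MUL +2rd +1wr — FU → AL0|MU0|ME1|BR0|rd0|wr0
(6) want 1×MEM +1rd +1wr — RD_PORT → AL0|MU0|ME1|BR0|rd0|wr0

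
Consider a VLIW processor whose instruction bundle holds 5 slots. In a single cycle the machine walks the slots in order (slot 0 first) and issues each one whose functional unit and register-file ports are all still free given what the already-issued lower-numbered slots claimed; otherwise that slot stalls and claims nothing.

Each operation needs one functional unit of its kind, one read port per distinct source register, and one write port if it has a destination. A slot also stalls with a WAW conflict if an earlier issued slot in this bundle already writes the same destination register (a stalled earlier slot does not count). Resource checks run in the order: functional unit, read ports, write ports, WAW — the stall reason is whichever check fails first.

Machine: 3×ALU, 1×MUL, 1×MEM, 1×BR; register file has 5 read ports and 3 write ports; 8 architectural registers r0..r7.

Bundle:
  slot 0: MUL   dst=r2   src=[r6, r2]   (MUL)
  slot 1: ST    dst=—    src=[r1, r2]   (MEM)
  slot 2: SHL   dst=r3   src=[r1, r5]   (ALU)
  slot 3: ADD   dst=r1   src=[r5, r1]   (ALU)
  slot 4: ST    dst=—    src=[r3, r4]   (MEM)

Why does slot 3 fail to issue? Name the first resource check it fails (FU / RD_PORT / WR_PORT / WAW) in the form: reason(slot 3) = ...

reason(slot 3) = RD_PORT

slot 0 (MUL): ISSUE — free A3,Mu0,Ld1,B1 rp3 wp2
slot 1 (MEM): ISSUE — free A3,Mu0,Ld0,B1 rp1 wp2
slot 2 (ALU): stall RD_PORT — free A3,Mu0,Ld0,B1 rp1 wp2
slot 3 (ALU): stall RD_PORT — free A3,Mu0,Ld0,B1 rp1 wp2
slot 4 (MEM): stall FU — free A3,Mu0,Ld0,B1 rp1 wp2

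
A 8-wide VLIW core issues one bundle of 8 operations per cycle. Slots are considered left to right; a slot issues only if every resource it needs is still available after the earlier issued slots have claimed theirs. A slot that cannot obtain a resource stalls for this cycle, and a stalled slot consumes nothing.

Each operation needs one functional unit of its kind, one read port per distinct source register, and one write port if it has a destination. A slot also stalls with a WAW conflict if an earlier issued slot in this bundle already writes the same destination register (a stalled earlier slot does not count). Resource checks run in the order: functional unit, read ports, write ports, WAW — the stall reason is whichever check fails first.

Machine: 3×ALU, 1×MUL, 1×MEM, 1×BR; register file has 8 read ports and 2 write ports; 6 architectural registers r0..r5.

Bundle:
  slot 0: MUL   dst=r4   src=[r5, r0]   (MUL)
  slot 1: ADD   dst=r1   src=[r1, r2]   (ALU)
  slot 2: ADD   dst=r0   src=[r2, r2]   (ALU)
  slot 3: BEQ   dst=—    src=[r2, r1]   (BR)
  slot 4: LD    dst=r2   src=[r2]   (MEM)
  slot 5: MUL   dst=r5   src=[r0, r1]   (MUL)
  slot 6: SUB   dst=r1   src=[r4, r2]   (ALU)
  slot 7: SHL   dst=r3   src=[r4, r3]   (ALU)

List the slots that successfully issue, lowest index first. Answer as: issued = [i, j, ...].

  0. MUL→r4 ⇒ go  {3A/0Mu/1Ld/1B | 6r 1w}
  1. ALU→r1 ⇒ go  {2A/0Mu/1Ld/1B | 4r 0w}
  2. ALU→r0 ⇒ no(WR_PORT)  {2A/0Mu/1Ld/1B | 4r 0w}
  3. BR ⇒ go  {2A/0Mu/1Ld/0B | 2r 0w}
  4. MEM→r2 ⇒ no(WR_PORT)  {2A/0Mu/1Ld/0B | 2r 0w}
  5. MUL→r5 ⇒ no(FU)  {2A/0Mu/1Ld/0B | 2r 0w}
  6. ALU→r1 ⇒ no(WR_PORT)  {2A/0Mu/1Ld/0B | 2r 0w}
  7. ALU→r3 ⇒ no(WR_PORT)  {2A/0Mu/1Ld/0B | 2r 0w}

issued = [0, 1, 3]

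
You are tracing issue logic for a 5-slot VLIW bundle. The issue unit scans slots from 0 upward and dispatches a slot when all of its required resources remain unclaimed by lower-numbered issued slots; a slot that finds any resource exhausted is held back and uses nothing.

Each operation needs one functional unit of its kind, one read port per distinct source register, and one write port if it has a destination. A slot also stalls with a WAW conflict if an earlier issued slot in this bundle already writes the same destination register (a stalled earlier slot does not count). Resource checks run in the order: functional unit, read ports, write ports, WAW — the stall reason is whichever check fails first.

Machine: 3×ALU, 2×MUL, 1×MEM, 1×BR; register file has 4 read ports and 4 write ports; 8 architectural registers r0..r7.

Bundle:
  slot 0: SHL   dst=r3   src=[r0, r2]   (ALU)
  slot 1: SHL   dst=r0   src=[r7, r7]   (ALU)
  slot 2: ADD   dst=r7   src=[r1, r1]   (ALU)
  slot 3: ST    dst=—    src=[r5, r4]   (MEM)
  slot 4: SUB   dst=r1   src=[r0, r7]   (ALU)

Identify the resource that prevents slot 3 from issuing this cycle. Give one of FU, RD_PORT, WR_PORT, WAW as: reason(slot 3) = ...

  0. ALU→r3 ⇒ go  {2A/2Mu/1Ld/1B | 2r 3w}
  1. ALU→r0 ⇒ go  {1A/2Mu/1Ld/1B | 1r 2w}
  2. ALU→r7 ⇒ go  {0A/2Mu/1Ld/1B | 0r 1w}
  3. MEM ⇒ no(RD_PORT)  {0A/2Mu/1Ld/1B | 0r 1w}
  4. ALU→r1 ⇒ no(FU)  {0A/2Mu/1Ld/1B | 0r 1w}

reason(slot 3) = RD_PORT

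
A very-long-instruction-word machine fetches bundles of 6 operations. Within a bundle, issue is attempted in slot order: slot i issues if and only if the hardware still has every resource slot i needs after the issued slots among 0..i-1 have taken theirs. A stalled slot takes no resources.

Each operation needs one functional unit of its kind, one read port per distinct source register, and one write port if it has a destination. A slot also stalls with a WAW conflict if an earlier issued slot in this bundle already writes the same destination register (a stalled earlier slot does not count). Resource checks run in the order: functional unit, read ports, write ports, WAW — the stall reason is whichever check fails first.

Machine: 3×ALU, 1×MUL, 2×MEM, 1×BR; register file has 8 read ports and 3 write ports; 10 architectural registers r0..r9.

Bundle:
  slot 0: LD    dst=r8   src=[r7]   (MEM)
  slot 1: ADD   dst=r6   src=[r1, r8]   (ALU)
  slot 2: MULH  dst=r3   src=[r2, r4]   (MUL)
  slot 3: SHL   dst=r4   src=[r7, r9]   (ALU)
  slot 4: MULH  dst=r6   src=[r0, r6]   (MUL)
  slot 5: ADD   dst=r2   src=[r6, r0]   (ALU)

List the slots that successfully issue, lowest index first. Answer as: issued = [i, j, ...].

  0. MEM→r8 ⇒ go  {3A/1Mu/1Ld/1B | 7r 2w}
  1. ALU→r6 ⇒ go  {2A/1Mu/1Ld/1B | 5r 1w}
  2. MUL→r3 ⇒ go  {2A/0Mu/1Ld/1B | 3r 0w}
  3. ALU→r4 ⇒ no(WR_PORT)  {2A/0Mu/1Ld/1B | 3r 0w}
  4. MUL→r6 ⇒ no(FU)  {2A/0Mu/1Ld/1B | 3r 0w}
  5. ALU→r2 ⇒ no(WR_PORT)  {2A/0Mu/1Ld/1B | 3r 0w}

issued = [0, 1, 2]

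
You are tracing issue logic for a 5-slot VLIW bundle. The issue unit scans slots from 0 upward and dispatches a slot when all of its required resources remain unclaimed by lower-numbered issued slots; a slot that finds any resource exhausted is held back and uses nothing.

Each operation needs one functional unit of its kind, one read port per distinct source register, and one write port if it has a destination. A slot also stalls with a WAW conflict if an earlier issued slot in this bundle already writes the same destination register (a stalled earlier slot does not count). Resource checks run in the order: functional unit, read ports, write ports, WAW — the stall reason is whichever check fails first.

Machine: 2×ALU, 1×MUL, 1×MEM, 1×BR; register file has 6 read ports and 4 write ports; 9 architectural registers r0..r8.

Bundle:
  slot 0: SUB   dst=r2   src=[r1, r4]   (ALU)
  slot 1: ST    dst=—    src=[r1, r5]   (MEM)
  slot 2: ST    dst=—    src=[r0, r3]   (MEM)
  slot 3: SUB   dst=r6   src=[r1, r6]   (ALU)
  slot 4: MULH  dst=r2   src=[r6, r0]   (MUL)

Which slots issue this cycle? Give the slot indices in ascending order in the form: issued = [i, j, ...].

[0] ALU needs rd=2 wr=1: ok; after: ALU=1 MUL=1 MEM=1 BR=1, R=4, W=3
[1] MEM needs rd=2 wr=0: ok; after: ALU=1 MUL=1 MEM=0 BR=1, R=2, W=3
[2] MEM needs rd=2 wr=0: FU; after: ALU=1 MUL=1 MEM=0 BR=1, R=2, W=3
[3] ALU needs rd=2 wr=1: ok; after: ALU=0 MUL=1 MEM=0 BR=1, R=0, W=2
[4] MUL needs rd=2 wr=1: RD_PORT; after: ALU=0 MUL=1 MEM=0 BR=1, R=0, W=2

issued = [0, 1, 3]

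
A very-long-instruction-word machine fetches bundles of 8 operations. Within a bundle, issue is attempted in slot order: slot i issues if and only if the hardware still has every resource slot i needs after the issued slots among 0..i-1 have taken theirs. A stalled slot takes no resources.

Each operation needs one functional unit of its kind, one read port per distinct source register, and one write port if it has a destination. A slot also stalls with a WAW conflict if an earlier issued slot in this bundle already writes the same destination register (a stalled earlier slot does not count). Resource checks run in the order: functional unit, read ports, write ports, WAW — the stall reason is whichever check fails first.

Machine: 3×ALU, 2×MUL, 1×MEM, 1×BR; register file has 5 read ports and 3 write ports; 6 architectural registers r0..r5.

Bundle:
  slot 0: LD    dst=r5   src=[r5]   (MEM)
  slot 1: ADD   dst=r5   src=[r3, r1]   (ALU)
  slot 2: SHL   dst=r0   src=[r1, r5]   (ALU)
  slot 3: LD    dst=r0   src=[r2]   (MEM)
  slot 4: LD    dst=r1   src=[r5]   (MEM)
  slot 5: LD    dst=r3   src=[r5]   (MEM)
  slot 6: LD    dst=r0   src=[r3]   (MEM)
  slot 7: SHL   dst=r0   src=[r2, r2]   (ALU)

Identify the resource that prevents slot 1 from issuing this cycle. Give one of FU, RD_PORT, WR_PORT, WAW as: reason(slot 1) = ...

#0 MEM src=r5 dispatched  <A:3 Mu:2 Ld:0 B:1 rd:4 wr:2>
#1 ALU src=r3,r1 held:WAW  <A:3 Mu:2 Ld:0 B:1 rd:4 wr:2>
#2 ALU src=r1,r5 dispatched  <A:2 Mu:2 Ld:0 B:1 rd:2 wr:1>
#3 MEM src=r2 held:FU  <A:2 Mu:2 Ld:0 B:1 rd:2 wr:1>
#4 MEM src=r5 held:FU  <A:2 Mu:2 Ld:0 B:1 rd:2 wr:1>
#5 MEM src=r5 held:FU  <A:2 Mu:2 Ld:0 B:1 rd:2 wr:1>
#6 MEM src=r3 held:FU  <A:2 Mu:2 Ld:0 B:1 rd:2 wr:1>
#7 ALU src=r2,r2 held:WAW  <A:2 Mu:2 Ld:0 B:1 rd:2 wr:1>

reason(slot 1) = WAW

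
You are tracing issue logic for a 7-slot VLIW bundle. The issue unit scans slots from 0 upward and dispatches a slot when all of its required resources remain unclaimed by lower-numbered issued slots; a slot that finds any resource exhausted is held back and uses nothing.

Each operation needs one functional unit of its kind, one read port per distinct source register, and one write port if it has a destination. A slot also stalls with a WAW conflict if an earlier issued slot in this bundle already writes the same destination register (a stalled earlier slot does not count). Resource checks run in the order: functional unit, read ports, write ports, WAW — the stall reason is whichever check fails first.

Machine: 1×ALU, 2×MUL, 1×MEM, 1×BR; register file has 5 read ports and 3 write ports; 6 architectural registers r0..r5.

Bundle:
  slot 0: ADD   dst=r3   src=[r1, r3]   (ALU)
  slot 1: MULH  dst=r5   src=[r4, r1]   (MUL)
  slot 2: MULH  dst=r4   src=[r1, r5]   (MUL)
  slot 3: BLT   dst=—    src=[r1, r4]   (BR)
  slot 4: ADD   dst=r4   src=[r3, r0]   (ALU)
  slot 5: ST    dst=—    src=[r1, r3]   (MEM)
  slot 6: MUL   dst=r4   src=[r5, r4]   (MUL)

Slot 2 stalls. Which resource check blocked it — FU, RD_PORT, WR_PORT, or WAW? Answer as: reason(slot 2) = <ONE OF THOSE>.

slot 0 (ALU): ISSUE — free A0,Mu2,Ld1,B1 rp3 wp2
slot 1 (MUL): ISSUE — free A0,Mu1,Ld1,B1 rp1 wp1
slot 2 (MUL): stall RD_PORT — free A0,Mu1,Ld1,B1 rp1 wp1
slot 3 (BR): stall RD_PORT — free A0,Mu1,Ld1,B1 rp1 wp1
slot 4 (ALU): stall FU — free A0,Mu1,Ld1,B1 rp1 wp1
slot 5 (MEM): stall RD_PORT — free A0,Mu1,Ld1,B1 rp1 wp1
slot 6 (MUL): stall RD_PORT — free A0,Mu1,Ld1,B1 rp1 wp1

reason(slot 2) = RD_PORT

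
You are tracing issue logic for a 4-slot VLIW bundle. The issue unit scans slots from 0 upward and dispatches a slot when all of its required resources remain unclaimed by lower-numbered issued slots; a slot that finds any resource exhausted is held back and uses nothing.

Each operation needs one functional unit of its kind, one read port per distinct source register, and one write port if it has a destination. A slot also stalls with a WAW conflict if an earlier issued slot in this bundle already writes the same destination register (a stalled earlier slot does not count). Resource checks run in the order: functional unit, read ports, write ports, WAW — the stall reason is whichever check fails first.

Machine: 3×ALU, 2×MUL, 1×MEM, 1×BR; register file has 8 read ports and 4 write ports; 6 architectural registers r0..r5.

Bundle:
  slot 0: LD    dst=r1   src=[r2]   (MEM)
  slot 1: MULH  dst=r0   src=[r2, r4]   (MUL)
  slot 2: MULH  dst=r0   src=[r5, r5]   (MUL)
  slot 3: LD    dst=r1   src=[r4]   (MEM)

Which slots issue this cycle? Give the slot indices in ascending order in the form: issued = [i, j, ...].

issued = [0, 1]

#0 MEM src=r2 dispatched  <A:3 Mu:2 Ld:0 B:1 rd:7 wr:3>
#1 MUL src=r2,r4 dispatched  <A:3 Mu:1 Ld:0 B:1 rd:5 wr:2>
#2 MUL src=r5,r5 held:WAW  <A:3 Mu:1 Ld:0 B:1 rd:5 wr:2>
#3 MEM src=r4 held:FU  <A:3 Mu:1 Ld:0 B:1 rd:5 wr:2>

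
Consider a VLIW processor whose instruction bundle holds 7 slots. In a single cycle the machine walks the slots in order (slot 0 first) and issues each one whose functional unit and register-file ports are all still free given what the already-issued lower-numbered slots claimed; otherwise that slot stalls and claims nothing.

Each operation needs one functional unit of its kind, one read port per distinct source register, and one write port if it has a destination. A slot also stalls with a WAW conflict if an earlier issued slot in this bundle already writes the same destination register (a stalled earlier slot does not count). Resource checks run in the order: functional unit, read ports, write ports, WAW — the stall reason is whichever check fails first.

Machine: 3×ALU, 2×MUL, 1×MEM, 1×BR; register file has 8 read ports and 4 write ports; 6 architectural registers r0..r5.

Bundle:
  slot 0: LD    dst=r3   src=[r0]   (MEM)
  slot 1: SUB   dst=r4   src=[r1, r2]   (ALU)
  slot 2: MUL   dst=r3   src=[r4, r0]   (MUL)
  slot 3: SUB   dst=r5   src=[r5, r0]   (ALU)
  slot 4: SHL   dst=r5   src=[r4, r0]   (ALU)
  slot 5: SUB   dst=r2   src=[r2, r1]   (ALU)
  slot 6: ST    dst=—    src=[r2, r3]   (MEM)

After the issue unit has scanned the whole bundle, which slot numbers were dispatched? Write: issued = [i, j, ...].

issued = [0, 1, 3, 5]

  0. MEM→r3 ⇒ go  {3A/2Mu/0Ld/1B | 7r 3w}
  1. ALU→r4 ⇒ go  {2A/2Mu/0Ld/1B | 5r 2w}
  2. MUL→r3 ⇒ no(WAW)  {2A/2Mu/0Ld/1B | 5r 2w}
  3. ALU→r5 ⇒ go  {1A/2Mu/0Ld/1B | 3r 1w}
  4. ALU→r5 ⇒ no(WAW)  {1A/2Mu/0Ld/1B | 3r 1w}
  5. ALU→r2 ⇒ go  {0A/2Mu/0Ld/1B | 1r 0w}
  6. MEM ⇒ no(FU)  {0A/2Mu/0Ld/1B | 1r 0w}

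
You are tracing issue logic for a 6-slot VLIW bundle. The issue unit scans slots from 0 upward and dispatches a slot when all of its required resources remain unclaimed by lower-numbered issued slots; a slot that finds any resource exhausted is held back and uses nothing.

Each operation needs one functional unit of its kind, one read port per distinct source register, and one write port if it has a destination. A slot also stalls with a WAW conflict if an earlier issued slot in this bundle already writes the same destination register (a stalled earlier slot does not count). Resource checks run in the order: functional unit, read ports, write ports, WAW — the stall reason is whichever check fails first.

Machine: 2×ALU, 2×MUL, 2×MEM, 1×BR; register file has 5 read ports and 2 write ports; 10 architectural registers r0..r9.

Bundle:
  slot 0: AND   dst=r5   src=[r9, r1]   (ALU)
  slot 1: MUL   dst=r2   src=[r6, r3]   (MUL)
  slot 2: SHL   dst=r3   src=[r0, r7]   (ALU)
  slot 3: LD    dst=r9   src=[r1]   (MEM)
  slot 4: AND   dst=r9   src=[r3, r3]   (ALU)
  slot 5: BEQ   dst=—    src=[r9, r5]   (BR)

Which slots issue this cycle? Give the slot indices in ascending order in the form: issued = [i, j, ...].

issued = [0, 1]

[0] ALU needs rd=2 wr=1: ok; after: ALU=1 MUL=2 MEM=2 BR=1, R=3, W=1
[1] MUL needs rd=2 wr=1: ok; after: ALU=1 MUL=1 MEM=2 BR=1, R=1, W=0
[2] ALU needs rd=2 wr=1: RD_PORT; after: ALU=1 MUL=1 MEM=2 BR=1, R=1, W=0
[3] MEM needs rd=1 wr=1: WR_PORT; after: ALU=1 MUL=1 MEM=2 BR=1, R=1, W=0
[4] ALU needs rd=1 wr=1: WR_PORT; after: ALU=1 MUL=1 MEM=2 BR=1, R=1, W=0
[5] BR needs rd=2 wr=0: RD_PORT; after: ALU=1 MUL=1 MEM=2 BR=1, R=1, W=0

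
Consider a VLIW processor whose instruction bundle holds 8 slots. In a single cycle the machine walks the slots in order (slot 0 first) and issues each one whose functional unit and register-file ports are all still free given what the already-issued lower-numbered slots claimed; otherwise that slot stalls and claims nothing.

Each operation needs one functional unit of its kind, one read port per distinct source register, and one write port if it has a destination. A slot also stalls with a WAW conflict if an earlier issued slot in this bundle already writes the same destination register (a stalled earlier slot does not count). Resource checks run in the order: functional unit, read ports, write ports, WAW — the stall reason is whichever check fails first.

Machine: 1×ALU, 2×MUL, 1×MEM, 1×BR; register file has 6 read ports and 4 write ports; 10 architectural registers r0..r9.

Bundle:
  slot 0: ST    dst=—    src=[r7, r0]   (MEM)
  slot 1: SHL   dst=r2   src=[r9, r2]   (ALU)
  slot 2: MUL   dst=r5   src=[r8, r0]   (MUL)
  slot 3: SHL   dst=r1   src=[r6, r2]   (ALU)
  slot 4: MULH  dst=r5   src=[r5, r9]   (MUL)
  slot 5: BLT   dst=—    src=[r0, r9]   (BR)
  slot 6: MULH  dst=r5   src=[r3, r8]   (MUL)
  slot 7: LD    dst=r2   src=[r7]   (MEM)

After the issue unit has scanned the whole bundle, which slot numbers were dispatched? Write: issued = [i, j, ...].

  0. MEM ⇒ go  {1A/2Mu/0Ld/1B | 4r 4w}
  1. ALU→r2 ⇒ go  {0A/2Mu/0Ld/1B | 2r 3w}
  2. MUL→r5 ⇒ go  {0A/1Mu/0Ld/1B | 0r 2w}
  3. ALU→r1 ⇒ no(FU)  {0A/1Mu/0Ld/1B | 0r 2w}
  4. MUL→r5 ⇒ no(RD_PORT)  {0A/1Mu/0Ld/1B | 0r 2w}
  5. BR ⇒ no(RD_PORT)  {0A/1Mu/0Ld/1B | 0r 2w}
  6. MUL→r5 ⇒ no(RD_PORT)  {0A/1Mu/0Ld/1B | 0r 2w}
  7. MEM→r2 ⇒ no(FU)  {0A/1Mu/0Ld/1B | 0r 2w}

issued = [0, 1, 2]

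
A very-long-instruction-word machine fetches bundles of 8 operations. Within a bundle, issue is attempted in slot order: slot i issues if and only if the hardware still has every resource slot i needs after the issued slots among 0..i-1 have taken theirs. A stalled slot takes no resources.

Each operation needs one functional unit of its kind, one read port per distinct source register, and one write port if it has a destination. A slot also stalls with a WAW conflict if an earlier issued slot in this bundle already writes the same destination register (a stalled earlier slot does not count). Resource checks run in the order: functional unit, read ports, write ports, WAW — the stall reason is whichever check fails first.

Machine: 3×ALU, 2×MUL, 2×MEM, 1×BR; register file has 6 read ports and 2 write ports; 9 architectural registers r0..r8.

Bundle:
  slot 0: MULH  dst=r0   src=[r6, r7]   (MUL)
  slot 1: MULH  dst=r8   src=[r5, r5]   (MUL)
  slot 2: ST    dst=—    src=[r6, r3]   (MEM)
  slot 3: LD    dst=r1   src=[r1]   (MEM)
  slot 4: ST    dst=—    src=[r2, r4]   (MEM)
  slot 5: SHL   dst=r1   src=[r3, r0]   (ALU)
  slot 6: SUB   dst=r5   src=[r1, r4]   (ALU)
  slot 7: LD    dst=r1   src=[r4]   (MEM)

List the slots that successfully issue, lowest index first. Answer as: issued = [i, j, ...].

#0 MUL src=r6,r7 dispatched  <A:3 Mu:1 Ld:2 B:1 rd:4 wr:1>
#1 MUL src=r5,r5 dispatched  <A:3 Mu:0 Ld:2 B:1 rd:3 wr:0>
#2 MEM src=r6,r3 dispatched  <A:3 Mu:0 Ld:1 B:1 rd:1 wr:0>
#3 MEM src=r1 held:WR_PORT  <A:3 Mu:0 Ld:1 B:1 rd:1 wr:0>
#4 MEM src=r2,r4 held:RD_PORT  <A:3 Mu:0 Ld:1 B:1 rd:1 wr:0>
#5 ALU src=r3,r0 held:RD_PORT  <A:3 Mu:0 Ld:1 B:1 rd:1 wr:0>
#6 ALU src=r1,r4 held:RD_PORT  <A:3 Mu:0 Ld:1 B:1 rd:1 wr:0>
#7 MEM src=r4 held:WR_PORT  <A:3 Mu:0 Ld:1 B:1 rd:1 wr:0>

issued = [0, 1, 2]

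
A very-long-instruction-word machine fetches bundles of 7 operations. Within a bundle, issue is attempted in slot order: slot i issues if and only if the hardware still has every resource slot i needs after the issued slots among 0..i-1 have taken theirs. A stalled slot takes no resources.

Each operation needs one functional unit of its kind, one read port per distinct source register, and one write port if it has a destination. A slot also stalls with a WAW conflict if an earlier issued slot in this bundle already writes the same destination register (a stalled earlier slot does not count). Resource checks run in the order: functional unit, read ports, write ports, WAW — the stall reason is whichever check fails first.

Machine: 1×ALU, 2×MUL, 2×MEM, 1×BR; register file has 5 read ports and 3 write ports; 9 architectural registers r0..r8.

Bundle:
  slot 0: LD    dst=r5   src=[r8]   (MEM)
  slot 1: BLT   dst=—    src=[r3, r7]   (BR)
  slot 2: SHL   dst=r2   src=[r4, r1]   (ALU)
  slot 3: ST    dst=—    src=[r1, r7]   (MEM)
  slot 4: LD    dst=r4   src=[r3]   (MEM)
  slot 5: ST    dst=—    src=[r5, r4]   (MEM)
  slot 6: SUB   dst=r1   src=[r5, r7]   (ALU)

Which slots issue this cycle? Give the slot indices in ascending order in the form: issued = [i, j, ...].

  0. MEM→r5 ⇒ go  {1A/2Mu/1Ld/1B | 4r 2w}
  1. BR ⇒ go  {1A/2Mu/1Ld/0B | 2r 2w}
  2. ALU→r2 ⇒ go  {0A/2Mu/1Ld/0B | 0r 1w}
  3. MEM ⇒ no(RD_PORT)  {0A/2Mu/1Ld/0B | 0r 1w}
  4. MEM→r4 ⇒ no(RD_PORT)  {0A/2Mu/1Ld/0B | 0r 1w}
  5. MEM ⇒ no(RD_PORT)  {0A/2Mu/1Ld/0B | 0r 1w}
  6. ALU→r1 ⇒ no(FU)  {0A/2Mu/1Ld/0B | 0r 1w}

issued = [0, 1, 2]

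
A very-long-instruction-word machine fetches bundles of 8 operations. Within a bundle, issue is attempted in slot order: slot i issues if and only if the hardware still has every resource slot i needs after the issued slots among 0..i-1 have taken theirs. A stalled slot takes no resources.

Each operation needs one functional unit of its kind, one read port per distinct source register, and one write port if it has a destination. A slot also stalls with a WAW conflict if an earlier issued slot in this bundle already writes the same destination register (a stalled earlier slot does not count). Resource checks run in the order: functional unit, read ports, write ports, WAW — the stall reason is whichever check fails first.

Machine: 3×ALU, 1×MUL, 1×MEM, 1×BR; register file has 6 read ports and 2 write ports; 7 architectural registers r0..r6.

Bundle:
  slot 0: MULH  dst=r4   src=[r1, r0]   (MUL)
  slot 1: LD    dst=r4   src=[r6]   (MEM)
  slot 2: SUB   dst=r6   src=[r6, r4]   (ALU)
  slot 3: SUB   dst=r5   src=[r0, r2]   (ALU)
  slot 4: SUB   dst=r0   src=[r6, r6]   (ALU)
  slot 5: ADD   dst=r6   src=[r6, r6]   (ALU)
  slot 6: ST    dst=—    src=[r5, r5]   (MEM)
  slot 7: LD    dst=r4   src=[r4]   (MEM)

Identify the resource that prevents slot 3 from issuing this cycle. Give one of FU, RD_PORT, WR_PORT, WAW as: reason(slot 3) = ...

reason(slot 3) = WR_PORT

(0) want 1×MUL +2rd +1wr — yes → AL3|MU0|ME1|BR1|rd4|wr1
(1) want 1×MEM +1rd +1wr — WAW → AL3|MU0|ME1|BR1|rd4|wr1
(2) want 1×ALU +2rd +1wr — yes → AL2|MU0|ME1|BR1|rd2|wr0
(3) want 1×ALU +2rd +1wr — WR_PORT → AL2|MU0|ME1|BR1|rd2|wr0
(4) want 1×ALU +1rd +1wr — WR_PORT → AL2|MU0|ME1|BR1|rd2|wr0
(5) want 1×ALU +1rd +1wr — WR_PORT → AL2|MU0|ME1|BR1|rd2|wr0
(6) want 1×MEM +1rd +0wr — yes → AL2|MU0|ME0|BR1|rd1|wr0
(7) want 1×MEM +1rd +1wr — FU → AL2|MU0|ME0|BR1|rd1|wr0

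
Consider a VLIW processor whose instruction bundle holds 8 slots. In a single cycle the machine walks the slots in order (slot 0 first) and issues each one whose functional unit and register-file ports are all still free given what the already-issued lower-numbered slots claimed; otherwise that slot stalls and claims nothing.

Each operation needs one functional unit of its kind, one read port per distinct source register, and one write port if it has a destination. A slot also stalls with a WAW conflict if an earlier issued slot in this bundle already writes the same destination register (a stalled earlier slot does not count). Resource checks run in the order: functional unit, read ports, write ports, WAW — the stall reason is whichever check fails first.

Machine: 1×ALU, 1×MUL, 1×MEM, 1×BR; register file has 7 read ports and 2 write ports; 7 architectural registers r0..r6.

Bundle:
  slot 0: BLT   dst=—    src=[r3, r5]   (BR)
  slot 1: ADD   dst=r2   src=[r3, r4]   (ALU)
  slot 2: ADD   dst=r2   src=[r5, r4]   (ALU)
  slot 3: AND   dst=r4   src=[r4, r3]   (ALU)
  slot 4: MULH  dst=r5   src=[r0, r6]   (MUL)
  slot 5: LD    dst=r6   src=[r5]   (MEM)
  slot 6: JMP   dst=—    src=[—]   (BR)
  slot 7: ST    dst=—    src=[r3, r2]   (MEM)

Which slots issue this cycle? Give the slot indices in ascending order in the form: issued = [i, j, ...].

  0. BR ⇒ go  {1A/1Mu/1Ld/0B | 5r 2w}
  1. ALU→r2 ⇒ go  {0A/1Mu/1Ld/0B | 3r 1w}
  2. ALU→r2 ⇒ no(FU)  {0A/1Mu/1Ld/0B | 3r 1w}
  3. ALU→r4 ⇒ no(FU)  {0A/1Mu/1Ld/0B | 3r 1w}
  4. MUL→r5 ⇒ go  {0A/0Mu/1Ld/0B | 1r 0w}
  5. MEM→r6 ⇒ no(WR_PORT)  {0A/0Mu/1Ld/0B | 1r 0w}
  6. BR ⇒ no(FU)  {0A/0Mu/1Ld/0B | 1r 0w}
  7. MEM ⇒ no(RD_PORT)  {0A/0Mu/1Ld/0B | 1r 0w}

issued = [0, 1, 4]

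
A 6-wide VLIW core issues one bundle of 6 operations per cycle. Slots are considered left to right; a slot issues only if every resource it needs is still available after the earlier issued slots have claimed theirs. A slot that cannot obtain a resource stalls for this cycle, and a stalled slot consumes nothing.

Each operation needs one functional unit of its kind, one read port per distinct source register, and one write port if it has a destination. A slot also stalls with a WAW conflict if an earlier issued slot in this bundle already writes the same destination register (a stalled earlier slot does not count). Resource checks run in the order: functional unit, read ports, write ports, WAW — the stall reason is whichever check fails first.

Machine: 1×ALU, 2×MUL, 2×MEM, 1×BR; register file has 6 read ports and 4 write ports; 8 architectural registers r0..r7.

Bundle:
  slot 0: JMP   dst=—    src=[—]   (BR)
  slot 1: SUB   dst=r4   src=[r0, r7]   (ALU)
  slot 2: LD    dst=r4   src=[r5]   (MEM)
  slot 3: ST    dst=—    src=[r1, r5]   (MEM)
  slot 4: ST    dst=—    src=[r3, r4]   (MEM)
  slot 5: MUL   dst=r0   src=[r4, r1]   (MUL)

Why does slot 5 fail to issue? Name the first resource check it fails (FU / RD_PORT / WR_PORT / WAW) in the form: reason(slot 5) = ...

reason(slot 5) = RD_PORT

slot 0 (BR): ISSUE — free A1,Mu2,Ld2,B0 rp6 wp4
slot 1 (ALU): ISSUE — free A0,Mu2,Ld2,B0 rp4 wp3
slot 2 (MEM): stall WAW — free A0,Mu2,Ld2,B0 rp4 wp3
slot 3 (MEM): ISSUE — free A0,Mu2,Ld1,B0 rp2 wp3
slot 4 (MEM): ISSUE — free A0,Mu2,Ld0,B0 rp0 wp3
slot 5 (MUL): stall RD_PORT — free A0,Mu2,Ld0,B0 rp0 wp3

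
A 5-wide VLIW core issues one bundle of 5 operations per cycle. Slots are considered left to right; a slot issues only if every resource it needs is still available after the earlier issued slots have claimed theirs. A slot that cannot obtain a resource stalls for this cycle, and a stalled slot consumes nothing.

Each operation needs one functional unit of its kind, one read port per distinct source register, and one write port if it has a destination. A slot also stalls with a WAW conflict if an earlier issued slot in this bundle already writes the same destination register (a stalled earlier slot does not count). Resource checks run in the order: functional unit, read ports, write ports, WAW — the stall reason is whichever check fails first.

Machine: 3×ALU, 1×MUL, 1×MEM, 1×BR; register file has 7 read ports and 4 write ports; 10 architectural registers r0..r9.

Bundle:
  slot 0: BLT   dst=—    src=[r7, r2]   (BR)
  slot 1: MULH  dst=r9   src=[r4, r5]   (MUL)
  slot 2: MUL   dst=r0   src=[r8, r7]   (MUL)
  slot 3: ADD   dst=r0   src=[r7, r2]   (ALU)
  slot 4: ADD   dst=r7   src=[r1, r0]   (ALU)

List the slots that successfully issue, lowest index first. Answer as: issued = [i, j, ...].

(0) want 1×BR +2rd +0wr — yes → AL3|MU1|ME1|BR0|rd5|wr4
(1) want 1×MUL +2rd +1wr — yes → AL3|MU0|ME1|BR0|rd3|wr3
(2) want 1×MUL +2rd +1wr — FU → AL3|MU0|ME1|BR0|rd3|wr3
(3) want 1×ALU +2rd +1wr — yes → AL2|MU0|ME1|BR0|rd1|wr2
(4) want 1×ALU +2rd +1wr — RD_PORT → AL2|MU0|ME1|BR0|rd1|wr2

issued = [0, 1, 3]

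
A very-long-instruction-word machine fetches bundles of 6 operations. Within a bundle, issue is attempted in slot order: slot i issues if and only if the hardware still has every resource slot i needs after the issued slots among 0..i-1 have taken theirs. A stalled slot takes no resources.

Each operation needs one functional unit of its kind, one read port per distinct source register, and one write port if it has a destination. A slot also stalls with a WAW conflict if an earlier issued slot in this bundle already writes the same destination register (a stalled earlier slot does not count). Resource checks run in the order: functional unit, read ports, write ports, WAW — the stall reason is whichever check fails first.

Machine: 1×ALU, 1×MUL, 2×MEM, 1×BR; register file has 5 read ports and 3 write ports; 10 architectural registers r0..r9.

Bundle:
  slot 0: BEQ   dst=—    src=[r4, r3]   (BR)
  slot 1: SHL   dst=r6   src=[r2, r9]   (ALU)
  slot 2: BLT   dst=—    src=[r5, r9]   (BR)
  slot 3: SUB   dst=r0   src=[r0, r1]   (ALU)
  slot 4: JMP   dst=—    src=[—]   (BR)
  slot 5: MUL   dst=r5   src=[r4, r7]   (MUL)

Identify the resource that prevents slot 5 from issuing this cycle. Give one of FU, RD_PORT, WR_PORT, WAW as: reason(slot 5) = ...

reason(slot 5) = RD_PORT

#0 BR src=r4,r3 dispatched  <A:1 Mu:1 Ld:2 B:0 rd:3 wr:3>
#1 ALU src=r2,r9 dispatched  <A:0 Mu:1 Ld:2 B:0 rd:1 wr:2>
#2 BR src=r5,r9 held:FU  <A:0 Mu:1 Ld:2 B:0 rd:1 wr:2>
#3 ALU src=r0,r1 held:FU  <A:0 Mu:1 Ld:2 B:0 rd:1 wr:2>
#4 BR src=- held:FU  <A:0 Mu:1 Ld:2 B:0 rd:1 wr:2>
#5 MUL src=r4,r7 held:RD_PORT  <A:0 Mu:1 Ld:2 B:0 rd:1 wr:2>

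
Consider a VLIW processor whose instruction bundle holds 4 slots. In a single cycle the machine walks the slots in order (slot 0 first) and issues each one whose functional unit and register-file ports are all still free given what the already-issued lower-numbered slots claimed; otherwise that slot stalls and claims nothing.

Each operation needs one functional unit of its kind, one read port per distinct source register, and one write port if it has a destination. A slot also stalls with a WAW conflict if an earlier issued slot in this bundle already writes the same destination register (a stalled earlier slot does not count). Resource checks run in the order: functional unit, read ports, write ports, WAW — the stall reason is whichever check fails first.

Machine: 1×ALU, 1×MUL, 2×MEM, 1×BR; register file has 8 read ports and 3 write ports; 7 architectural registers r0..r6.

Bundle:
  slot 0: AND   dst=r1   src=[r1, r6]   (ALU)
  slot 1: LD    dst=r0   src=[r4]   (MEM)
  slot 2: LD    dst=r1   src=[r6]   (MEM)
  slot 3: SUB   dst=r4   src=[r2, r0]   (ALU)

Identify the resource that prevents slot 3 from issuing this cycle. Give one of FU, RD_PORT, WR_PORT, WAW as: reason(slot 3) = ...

  0. ALU→r1 ⇒ go  {0A/1Mu/2Ld/1B | 6r 2w}
  1. MEM→r0 ⇒ go  {0A/1Mu/1Ld/1B | 5r 1w}
  2. MEM→r1 ⇒ no(WAW)  {0A/1Mu/1Ld/1B | 5r 1w}
  3. ALU→r4 ⇒ no(FU)  {0A/1Mu/1Ld/1B | 5r 1w}

reason(slot 3) = FU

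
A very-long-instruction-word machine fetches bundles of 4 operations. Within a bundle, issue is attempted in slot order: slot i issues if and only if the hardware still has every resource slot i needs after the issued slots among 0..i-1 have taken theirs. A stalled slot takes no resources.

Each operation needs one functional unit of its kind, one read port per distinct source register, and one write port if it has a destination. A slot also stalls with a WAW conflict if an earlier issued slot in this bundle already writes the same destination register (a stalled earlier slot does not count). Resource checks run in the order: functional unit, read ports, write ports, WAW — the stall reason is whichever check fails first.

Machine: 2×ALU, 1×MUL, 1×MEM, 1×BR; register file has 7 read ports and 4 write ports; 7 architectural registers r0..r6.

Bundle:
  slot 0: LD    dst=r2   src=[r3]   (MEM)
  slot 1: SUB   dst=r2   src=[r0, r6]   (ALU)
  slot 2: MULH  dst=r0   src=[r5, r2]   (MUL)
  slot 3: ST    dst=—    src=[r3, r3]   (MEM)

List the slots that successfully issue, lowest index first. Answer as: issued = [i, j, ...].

issued = [0, 2]

#0 MEM src=r3 dispatched  <A:2 Mu:1 Ld:0 B:1 rd:6 wr:3>
#1 ALU src=r0,r6 held:WAW  <A:2 Mu:1 Ld:0 B:1 rd:6 wr:3>
#2 MUL src=r5,r2 dispatched  <A:2 Mu:0 Ld:0 B:1 rd:4 wr:2>
#3 MEM src=r3,r3 held:FU  <A:2 Mu:0 Ld:0 B:1 rd:4 wr:2>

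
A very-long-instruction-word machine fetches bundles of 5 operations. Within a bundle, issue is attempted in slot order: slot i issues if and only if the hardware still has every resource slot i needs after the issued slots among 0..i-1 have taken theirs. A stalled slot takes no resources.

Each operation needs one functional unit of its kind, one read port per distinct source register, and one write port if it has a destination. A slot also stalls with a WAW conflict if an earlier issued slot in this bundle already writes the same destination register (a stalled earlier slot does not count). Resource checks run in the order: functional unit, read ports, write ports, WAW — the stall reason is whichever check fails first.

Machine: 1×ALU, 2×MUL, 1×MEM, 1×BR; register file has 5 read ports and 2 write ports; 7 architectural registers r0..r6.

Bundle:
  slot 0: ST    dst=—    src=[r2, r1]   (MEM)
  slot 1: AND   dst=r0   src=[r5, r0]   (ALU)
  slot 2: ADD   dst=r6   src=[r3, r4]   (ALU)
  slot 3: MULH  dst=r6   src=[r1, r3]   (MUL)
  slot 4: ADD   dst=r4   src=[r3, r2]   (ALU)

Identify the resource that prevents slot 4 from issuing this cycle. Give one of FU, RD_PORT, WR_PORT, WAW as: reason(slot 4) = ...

(0) want 1×MEM +2rd +0wr — yes → AL1|MU2|ME0|BR1|rd3|wr2
(1) want 1×ALU +2rd +1wr — yes → AL0|MU2|ME0|BR1|rd1|wr1
(2) want 1×ALU +2rd +1wr — FU → AL0|MU2|ME0|BR1|rd1|wr1
(3) want 1×MUL +2rd +1wr — RD_PORT → AL0|MU2|ME0|BR1|rd1|wr1
(4) want 1×ALU +2rd +1wr — FU → AL0|MU2|ME0|BR1|rd1|wr1

reason(slot 4) = FU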